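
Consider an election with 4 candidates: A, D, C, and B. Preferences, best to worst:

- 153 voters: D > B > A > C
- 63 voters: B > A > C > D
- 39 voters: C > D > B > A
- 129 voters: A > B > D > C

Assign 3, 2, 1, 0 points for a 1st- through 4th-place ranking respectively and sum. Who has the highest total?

A: 153·1 + 63·2 + 39·0 + 129·3 = 666
D: 153·3 + 63·0 + 39·2 + 129·1 = 666
C: 153·0 + 63·1 + 39·3 + 129·0 = 180
B: 153·2 + 63·3 + 39·1 + 129·2 = 792
B has the highest Borda score (792).

B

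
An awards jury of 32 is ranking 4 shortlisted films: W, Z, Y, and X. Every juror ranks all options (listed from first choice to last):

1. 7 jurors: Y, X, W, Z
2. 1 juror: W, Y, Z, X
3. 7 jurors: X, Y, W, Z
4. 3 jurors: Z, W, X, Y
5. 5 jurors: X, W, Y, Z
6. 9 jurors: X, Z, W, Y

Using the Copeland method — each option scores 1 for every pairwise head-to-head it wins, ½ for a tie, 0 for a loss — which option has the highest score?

X

W: beats Z and Y; loses to X → score 2.
Z: loses to W, Y, and X → score 0.
Y: beats Z; loses to W and X → score 1.
X: beats W, Z, and Y → score 3.
X has the best pairwise record.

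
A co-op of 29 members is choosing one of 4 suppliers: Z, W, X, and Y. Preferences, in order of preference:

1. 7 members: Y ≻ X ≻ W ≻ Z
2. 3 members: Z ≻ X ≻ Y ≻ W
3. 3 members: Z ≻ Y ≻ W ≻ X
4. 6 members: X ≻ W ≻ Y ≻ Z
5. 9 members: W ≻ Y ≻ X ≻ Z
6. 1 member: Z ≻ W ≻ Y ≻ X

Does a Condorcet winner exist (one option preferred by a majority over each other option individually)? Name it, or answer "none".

Checking pairwise contests:
W beats Z 22–7.
X beats W 16–13.
Y beats X 20–9.
W beats Y 16–13.
Every option loses at least one head-to-head, so there is no Condorcet winner.

none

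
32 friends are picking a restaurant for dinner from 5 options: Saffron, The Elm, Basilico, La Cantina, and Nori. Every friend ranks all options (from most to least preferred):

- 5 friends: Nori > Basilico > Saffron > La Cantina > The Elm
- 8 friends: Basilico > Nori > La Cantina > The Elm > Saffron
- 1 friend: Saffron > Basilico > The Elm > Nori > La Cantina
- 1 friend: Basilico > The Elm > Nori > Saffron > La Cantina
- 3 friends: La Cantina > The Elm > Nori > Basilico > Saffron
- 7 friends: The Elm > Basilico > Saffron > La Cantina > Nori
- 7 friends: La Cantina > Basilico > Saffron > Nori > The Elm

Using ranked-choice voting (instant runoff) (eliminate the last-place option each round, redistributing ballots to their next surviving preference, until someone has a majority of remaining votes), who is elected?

Basilico

Round 1: Saffron 1, The Elm 7, Basilico 9, La Cantina 10, Nori 5. Eliminate Saffron.
Round 2: The Elm 7, Basilico 10, La Cantina 10, Nori 5. Eliminate Nori.
Round 3: The Elm 7, Basilico 15, La Cantina 10. Eliminate The Elm.
Round 4: Basilico 22, La Cantina 10. Basilico has a majority.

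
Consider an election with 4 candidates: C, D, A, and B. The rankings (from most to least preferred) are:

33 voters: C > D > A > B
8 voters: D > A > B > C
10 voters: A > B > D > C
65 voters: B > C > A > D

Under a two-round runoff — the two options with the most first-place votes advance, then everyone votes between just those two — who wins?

B

Round 1 first-place votes: C 33, D 8, A 10, B 65.
B and C advance.
Runoff: B is preferred to C by 83 voters; C by 33.
B wins the runoff.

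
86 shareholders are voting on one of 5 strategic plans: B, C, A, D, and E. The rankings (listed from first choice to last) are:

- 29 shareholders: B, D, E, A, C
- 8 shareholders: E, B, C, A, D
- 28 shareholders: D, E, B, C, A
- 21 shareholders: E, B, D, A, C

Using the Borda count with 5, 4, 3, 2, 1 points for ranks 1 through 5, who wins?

B: 29·5 + 8·4 + 28·3 + 21·4 = 345
C: 29·1 + 8·3 + 28·2 + 21·1 = 130
A: 29·2 + 8·2 + 28·1 + 21·2 = 144
D: 29·4 + 8·1 + 28·5 + 21·3 = 327
E: 29·3 + 8·5 + 28·4 + 21·5 = 344
B has the highest Borda score (345).

B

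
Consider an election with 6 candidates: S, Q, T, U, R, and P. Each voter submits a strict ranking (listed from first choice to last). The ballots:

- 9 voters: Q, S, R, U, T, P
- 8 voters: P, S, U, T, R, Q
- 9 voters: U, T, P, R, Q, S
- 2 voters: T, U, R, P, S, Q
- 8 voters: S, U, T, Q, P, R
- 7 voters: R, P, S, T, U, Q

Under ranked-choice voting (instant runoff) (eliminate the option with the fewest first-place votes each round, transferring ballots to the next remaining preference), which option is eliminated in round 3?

Round 1: S 8, Q 9, T 2, U 9, R 7, P 8. Eliminate T.
Round 2: S 8, Q 9, U 11, R 7, P 8. Eliminate R.
Round 3: S 8, Q 9, U 11, P 15. Eliminate S.

S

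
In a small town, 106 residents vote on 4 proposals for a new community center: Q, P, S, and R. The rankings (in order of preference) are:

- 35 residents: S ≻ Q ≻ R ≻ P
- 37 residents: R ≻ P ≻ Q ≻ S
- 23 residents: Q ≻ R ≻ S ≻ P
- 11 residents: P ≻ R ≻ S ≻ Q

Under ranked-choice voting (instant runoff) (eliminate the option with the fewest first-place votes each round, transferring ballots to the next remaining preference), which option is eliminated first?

P

Round 1: Q 23, P 11, S 35, R 37. Eliminate P.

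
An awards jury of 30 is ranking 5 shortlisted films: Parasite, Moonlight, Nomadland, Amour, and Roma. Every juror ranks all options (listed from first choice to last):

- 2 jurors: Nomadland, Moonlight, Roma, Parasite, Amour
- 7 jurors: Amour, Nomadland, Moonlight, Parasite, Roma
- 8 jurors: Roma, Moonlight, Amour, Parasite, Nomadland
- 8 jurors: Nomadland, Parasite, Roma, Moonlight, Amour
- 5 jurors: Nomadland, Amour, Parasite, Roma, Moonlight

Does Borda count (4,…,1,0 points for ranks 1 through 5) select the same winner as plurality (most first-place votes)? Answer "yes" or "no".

Borda — scores: Parasite 51, Moonlight 52, Nomadland 81, Amour 59, Roma 57. Winner: Nomadland.
Plurality — first-place votes: Parasite 0, Moonlight 0, Nomadland 15, Amour 7, Roma 8. Winner: Nomadland.
The two methods agree.

yes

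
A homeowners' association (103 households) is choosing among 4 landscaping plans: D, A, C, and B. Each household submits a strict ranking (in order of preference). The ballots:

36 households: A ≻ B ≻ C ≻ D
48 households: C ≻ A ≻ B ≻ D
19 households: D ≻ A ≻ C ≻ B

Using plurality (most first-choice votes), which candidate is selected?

First-place votes: D 19, A 36, C 48, B 0.
C has the most first-place votes.

C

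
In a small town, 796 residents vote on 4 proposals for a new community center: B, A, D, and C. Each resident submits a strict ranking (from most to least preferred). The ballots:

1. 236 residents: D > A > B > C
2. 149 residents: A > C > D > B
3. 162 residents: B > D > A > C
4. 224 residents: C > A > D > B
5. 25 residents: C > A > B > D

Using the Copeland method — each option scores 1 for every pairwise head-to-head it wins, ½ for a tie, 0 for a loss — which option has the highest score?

B: ties C; loses to A and D → score 0.5.
A: beats B and C; ties D → score 2.5.
D: beats B; ties A and C → score 2.
C: ties B and D; loses to A → score 1.
A has the best pairwise record.

A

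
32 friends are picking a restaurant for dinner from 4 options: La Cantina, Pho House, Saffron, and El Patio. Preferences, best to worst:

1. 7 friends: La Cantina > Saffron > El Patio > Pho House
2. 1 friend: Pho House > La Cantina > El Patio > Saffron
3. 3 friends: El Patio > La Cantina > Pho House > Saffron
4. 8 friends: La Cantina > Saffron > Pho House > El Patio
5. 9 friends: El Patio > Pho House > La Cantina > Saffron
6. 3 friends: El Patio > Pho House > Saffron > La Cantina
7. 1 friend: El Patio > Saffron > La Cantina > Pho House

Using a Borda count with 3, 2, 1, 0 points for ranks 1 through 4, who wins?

La Cantina

La Cantina: 7·3 + 1·2 + 3·2 + 8·3 + 9·1 + 3·0 + 1·1 = 63
Pho House: 7·0 + 1·3 + 3·1 + 8·1 + 9·2 + 3·2 + 1·0 = 38
Saffron: 7·2 + 1·0 + 3·0 + 8·2 + 9·0 + 3·1 + 1·2 = 35
El Patio: 7·1 + 1·1 + 3·3 + 8·0 + 9·3 + 3·3 + 1·3 = 56
La Cantina has the highest Borda score (63).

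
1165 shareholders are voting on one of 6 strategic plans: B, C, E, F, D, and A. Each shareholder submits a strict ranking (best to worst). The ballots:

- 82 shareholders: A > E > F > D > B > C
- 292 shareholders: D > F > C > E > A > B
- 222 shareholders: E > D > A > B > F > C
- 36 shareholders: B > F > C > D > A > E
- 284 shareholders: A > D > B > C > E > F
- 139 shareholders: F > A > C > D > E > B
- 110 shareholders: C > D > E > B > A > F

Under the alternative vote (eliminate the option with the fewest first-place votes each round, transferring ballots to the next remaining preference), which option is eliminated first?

B

Round 1: B 36, C 110, E 222, F 139, D 292, A 366. Eliminate B.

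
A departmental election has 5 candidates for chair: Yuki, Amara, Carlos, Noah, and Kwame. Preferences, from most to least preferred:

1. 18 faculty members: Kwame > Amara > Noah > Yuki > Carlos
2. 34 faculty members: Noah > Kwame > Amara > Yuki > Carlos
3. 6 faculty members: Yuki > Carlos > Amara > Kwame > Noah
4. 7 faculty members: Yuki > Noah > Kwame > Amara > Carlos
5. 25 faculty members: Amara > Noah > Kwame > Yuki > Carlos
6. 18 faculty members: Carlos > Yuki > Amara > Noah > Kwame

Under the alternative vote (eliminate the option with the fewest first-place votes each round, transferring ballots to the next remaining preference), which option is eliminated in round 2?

Kwame

Round 1: Yuki 13, Amara 25, Carlos 18, Noah 34, Kwame 18. Eliminate Yuki.
Round 2: Amara 25, Carlos 24, Noah 41, Kwame 18. Eliminate Kwame.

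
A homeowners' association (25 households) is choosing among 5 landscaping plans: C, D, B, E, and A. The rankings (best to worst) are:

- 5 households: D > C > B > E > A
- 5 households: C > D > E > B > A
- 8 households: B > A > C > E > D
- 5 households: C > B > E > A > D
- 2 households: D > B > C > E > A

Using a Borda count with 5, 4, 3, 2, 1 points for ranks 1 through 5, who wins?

C

C: 5·4 + 5·5 + 8·3 + 5·5 + 2·3 = 100
D: 5·5 + 5·4 + 8·1 + 5·1 + 2·5 = 68
B: 5·3 + 5·2 + 8·5 + 5·4 + 2·4 = 93
E: 5·2 + 5·3 + 8·2 + 5·3 + 2·2 = 60
A: 5·1 + 5·1 + 8·4 + 5·2 + 2·1 = 54
C has the highest Borda score (100).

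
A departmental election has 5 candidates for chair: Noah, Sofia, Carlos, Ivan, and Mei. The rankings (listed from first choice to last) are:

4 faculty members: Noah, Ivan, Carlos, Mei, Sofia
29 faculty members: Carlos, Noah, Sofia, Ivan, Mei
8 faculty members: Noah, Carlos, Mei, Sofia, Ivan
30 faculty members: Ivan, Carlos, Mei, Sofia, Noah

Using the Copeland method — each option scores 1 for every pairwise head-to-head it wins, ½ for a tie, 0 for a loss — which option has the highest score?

Noah: beats Sofia, Ivan, and Mei; loses to Carlos → score 3.
Sofia: beats Ivan; loses to Noah, Carlos, and Mei → score 1.
Carlos: beats Noah, Sofia, Ivan, and Mei → score 4.
Ivan: beats Mei; loses to Noah, Sofia, and Carlos → score 1.
Mei: beats Sofia; loses to Noah, Carlos, and Ivan → score 1.
Carlos has the best pairwise record.

Carlos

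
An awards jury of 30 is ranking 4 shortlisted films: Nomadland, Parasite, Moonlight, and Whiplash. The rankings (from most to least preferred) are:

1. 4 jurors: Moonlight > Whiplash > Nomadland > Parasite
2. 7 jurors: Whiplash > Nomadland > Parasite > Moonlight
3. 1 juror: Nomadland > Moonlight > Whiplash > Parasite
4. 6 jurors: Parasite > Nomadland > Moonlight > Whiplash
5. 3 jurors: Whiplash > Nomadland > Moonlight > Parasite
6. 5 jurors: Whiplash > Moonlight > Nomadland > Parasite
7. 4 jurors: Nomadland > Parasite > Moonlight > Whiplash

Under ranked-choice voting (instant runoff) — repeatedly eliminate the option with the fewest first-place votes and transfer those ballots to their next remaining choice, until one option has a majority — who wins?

Whiplash

Round 1: Nomadland 5, Parasite 6, Moonlight 4, Whiplash 15. Eliminate Moonlight.
Round 2: Nomadland 5, Parasite 6, Whiplash 19. Whiplash has a majority.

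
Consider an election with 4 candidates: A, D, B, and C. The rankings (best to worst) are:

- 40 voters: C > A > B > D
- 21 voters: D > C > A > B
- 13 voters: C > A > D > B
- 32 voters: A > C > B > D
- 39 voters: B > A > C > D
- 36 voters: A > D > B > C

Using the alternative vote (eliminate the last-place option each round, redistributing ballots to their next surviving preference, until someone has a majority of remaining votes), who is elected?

A

Round 1: A 68, D 21, B 39, C 53. Eliminate D.
Round 2: A 68, B 39, C 74. Eliminate B.
Round 3: A 107, C 74. A has a majority.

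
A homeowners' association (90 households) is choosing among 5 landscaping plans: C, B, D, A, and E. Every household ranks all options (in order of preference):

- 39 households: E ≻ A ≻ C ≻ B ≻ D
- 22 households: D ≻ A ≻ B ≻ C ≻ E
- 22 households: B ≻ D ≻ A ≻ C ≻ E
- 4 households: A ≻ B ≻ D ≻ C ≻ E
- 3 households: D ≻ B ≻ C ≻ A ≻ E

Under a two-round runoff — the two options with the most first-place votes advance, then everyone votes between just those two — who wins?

D

Round 1 first-place votes: C 0, B 22, D 25, A 4, E 39.
E and D advance.
Runoff: E is preferred to D by 39 voters; D by 51.
D wins the runoff.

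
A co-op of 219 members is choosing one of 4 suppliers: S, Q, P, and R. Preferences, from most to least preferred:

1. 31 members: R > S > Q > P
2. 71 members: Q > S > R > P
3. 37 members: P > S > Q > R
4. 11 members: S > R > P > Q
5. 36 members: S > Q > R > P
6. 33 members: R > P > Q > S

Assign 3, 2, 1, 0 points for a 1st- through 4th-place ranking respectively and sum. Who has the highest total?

S: 31·2 + 71·2 + 37·2 + 11·3 + 36·3 + 33·0 = 419
Q: 31·1 + 71·3 + 37·1 + 11·0 + 36·2 + 33·1 = 386
P: 31·0 + 71·0 + 37·3 + 11·1 + 36·0 + 33·2 = 188
R: 31·3 + 71·1 + 37·0 + 11·2 + 36·1 + 33·3 = 321
S has the highest Borda score (419).

S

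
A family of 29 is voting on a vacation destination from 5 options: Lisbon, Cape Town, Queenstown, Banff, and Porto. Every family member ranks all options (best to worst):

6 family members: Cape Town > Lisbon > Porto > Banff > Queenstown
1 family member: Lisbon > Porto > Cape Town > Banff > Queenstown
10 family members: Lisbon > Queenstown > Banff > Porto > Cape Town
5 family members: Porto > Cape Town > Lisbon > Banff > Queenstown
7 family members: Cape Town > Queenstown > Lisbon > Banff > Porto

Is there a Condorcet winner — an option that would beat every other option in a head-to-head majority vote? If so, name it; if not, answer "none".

Checking pairwise contests:
Cape Town beats Lisbon 18–11.
Porto beats Cape Town 16–13.
Lisbon beats Queenstown 22–7.
Lisbon beats Banff 29–0.
Lisbon beats Porto 24–5.
Every option loses at least one head-to-head, so there is no Condorcet winner.

none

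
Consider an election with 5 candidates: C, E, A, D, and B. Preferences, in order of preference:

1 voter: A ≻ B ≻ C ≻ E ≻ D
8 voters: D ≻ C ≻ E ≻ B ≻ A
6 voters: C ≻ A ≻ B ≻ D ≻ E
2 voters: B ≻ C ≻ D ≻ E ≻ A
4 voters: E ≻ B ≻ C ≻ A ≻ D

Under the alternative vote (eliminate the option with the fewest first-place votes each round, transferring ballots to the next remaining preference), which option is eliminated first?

A

Round 1: C 6, E 4, A 1, D 8, B 2. Eliminate A.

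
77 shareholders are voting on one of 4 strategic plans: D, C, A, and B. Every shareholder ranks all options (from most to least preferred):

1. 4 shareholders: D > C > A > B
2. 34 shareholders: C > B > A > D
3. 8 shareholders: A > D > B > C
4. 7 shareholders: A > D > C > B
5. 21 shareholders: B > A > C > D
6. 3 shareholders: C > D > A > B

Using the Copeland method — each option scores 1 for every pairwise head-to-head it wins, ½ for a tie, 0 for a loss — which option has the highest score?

D: loses to C, A, and B → score 0.
C: beats D, A, and B → score 3.
A: beats D; loses to C and B → score 1.
B: beats D and A; loses to C → score 2.
C has the best pairwise record.

C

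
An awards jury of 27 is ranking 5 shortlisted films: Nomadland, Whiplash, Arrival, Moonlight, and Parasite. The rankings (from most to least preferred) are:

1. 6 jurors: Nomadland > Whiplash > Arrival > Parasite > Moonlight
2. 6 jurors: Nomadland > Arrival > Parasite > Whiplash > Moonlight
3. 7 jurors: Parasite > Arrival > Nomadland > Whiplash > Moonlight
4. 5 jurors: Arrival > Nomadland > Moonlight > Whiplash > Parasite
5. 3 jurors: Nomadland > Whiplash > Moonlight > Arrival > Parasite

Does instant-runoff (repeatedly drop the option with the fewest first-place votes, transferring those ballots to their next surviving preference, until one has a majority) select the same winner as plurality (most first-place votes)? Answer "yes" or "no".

Instant-runoff — R1 Nomadland 15, Whiplash 0, Arrival 5, Moonlight 0, Parasite 7 (Nomadland winner). Winner: Nomadland.
Plurality — first-place votes: Nomadland 15, Whiplash 0, Arrival 5, Moonlight 0, Parasite 7. Winner: Nomadland.
The two methods agree.

yes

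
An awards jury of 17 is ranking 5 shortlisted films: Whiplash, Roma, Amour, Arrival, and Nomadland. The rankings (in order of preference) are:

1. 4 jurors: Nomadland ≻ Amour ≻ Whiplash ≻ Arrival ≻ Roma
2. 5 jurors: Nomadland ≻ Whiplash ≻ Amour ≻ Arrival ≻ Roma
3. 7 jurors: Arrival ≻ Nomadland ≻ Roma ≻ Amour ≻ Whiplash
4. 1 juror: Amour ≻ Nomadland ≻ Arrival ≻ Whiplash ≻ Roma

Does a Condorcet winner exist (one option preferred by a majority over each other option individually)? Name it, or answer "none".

Nomadland

Nomadland vs Whiplash: 17–0 for Nomadland.
Nomadland vs Roma: 17–0 for Nomadland.
Nomadland vs Amour: 16–1 for Nomadland.
Nomadland vs Arrival: 10–7 for Nomadland.
Nomadland beats every other option head-to-head.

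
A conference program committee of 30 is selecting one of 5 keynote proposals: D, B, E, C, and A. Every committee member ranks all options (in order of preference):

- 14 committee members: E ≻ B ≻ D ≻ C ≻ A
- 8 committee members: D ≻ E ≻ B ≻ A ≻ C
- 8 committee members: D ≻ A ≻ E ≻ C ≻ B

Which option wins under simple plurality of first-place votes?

D

First-place votes: D 16, B 0, E 14, C 0, A 0.
D has the most first-place votes.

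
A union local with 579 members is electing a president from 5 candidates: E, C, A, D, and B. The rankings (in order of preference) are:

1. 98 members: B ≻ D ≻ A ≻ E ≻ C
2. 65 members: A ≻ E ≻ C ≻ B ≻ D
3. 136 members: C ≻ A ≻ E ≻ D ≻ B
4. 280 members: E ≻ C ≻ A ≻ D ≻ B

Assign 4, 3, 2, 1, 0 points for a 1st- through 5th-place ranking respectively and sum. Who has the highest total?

E: 98·1 + 65·3 + 136·2 + 280·4 = 1685
C: 98·0 + 65·2 + 136·4 + 280·3 = 1514
A: 98·2 + 65·4 + 136·3 + 280·2 = 1424
D: 98·3 + 65·0 + 136·1 + 280·1 = 710
B: 98·4 + 65·1 + 136·0 + 280·0 = 457
E has the highest Borda score (1685).

E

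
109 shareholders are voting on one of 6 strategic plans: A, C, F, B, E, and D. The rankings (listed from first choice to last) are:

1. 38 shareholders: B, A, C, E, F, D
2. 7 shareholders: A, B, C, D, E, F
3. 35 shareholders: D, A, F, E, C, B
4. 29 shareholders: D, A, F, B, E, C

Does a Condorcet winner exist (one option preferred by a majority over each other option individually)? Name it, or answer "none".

D vs A: 64–45 for D.
D vs C: 64–45 for D.
D vs F: 71–38 for D.
D vs B: 64–45 for D.
D vs E: 71–38 for D.
D beats every other option head-to-head.

D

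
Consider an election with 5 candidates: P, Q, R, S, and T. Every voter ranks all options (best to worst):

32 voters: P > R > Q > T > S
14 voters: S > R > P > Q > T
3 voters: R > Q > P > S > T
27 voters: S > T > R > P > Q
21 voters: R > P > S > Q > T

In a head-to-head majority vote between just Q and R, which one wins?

R

Voters preferring Q to R: 0; preferring R to Q: 97.
R wins the head-to-head.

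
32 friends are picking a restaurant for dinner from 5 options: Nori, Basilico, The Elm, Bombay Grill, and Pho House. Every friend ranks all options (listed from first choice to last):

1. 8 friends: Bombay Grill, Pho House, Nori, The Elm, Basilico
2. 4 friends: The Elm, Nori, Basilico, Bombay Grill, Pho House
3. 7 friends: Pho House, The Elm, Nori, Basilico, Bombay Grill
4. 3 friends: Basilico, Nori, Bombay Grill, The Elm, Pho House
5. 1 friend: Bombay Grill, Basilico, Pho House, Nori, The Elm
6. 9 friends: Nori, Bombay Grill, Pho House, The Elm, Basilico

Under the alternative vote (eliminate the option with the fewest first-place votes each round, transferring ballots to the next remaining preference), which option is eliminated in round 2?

The Elm

Round 1: Nori 9, Basilico 3, The Elm 4, Bombay Grill 9, Pho House 7. Eliminate Basilico.
Round 2: Nori 12, The Elm 4, Bombay Grill 9, Pho House 7. Eliminate The Elm.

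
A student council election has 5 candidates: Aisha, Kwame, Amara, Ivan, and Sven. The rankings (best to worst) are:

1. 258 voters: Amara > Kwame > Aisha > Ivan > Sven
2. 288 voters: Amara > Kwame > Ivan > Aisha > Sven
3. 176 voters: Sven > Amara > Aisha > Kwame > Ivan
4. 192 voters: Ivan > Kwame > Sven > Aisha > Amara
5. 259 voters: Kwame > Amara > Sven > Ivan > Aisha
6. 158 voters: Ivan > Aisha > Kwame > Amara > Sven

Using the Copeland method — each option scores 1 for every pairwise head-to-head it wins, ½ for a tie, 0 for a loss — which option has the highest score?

Amara

Aisha: beats Sven; loses to Kwame, Amara, and Ivan → score 1.
Kwame: beats Aisha, Ivan, and Sven; loses to Amara → score 3.
Amara: beats Aisha, Kwame, Ivan, and Sven → score 4.
Ivan: beats Aisha and Sven; loses to Kwame and Amara → score 2.
Sven: loses to Aisha, Kwame, Amara, and Ivan → score 0.
Amara has the best pairwise record.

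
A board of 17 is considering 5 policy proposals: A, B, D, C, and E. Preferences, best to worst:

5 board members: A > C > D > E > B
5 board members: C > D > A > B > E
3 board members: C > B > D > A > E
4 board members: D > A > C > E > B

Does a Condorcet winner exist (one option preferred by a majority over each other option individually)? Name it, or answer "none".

Checking pairwise contests:
D beats A 12–5.
A beats B 14–3.
C beats D 13–4.
A beats C 9–8.
A beats E 17–0.
Every option loses at least one head-to-head, so there is no Condorcet winner.

none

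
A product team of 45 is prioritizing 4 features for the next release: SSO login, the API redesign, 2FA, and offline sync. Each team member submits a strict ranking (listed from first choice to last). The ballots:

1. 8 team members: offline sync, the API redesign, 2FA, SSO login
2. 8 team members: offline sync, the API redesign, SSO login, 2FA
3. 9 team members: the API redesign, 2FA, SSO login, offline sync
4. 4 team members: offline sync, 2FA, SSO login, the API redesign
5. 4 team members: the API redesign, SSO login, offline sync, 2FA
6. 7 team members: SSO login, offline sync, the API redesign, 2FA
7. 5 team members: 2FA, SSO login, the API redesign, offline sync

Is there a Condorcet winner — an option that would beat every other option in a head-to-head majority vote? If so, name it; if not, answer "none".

Checking pairwise contests:
the API redesign beats SSO login 29–16.
offline sync beats the API redesign 27–18.
the API redesign beats 2FA 36–9.
SSO login beats offline sync 25–20.
Every option loses at least one head-to-head, so there is no Condorcet winner.

none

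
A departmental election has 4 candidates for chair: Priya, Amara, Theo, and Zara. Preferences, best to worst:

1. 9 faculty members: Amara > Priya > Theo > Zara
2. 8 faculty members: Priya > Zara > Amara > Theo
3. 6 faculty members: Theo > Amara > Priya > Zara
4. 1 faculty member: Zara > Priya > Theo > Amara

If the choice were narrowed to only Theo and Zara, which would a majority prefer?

Voters preferring Theo to Zara: 15; preferring Zara to Theo: 9.
Theo wins the head-to-head.

Theo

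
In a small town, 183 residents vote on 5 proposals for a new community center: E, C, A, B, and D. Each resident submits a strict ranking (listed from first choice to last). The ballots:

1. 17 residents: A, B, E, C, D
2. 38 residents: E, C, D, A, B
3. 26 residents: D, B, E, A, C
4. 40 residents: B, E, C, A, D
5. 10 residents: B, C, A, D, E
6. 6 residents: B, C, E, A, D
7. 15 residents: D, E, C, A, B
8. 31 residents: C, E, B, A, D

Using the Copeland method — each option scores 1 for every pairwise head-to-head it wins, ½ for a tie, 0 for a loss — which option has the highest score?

B

E: beats C, A, and D; loses to B → score 3.
C: beats A and D; loses to E and B → score 2.
A: beats D; loses to E, C, and B → score 1.
B: beats E, C, A, and D → score 4.
D: loses to E, C, A, and B → score 0.
B has the best pairwise record.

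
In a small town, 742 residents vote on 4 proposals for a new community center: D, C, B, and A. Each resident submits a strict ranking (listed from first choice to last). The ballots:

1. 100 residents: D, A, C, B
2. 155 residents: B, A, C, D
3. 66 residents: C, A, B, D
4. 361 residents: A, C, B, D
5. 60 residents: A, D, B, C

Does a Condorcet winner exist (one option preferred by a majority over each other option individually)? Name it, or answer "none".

A vs D: 642–100 for A.
A vs C: 676–66 for A.
A vs B: 587–155 for A.
A beats every other option head-to-head.

A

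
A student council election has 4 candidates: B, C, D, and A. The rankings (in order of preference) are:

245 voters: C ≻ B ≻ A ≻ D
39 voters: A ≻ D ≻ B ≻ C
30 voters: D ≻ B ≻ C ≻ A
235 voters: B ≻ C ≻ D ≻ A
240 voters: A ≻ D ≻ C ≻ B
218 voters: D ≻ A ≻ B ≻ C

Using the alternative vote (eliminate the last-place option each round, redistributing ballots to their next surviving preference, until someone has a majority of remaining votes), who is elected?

C

Round 1: B 235, C 245, D 248, A 279. Eliminate B.
Round 2: C 480, D 248, A 279. Eliminate D.
Round 3: C 510, A 497. C has a majority.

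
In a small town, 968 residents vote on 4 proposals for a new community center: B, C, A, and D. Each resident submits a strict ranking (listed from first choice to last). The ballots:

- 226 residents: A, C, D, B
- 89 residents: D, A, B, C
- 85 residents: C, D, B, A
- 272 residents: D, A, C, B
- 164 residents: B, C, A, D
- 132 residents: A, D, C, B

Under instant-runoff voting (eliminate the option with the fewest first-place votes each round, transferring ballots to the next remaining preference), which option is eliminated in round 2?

Round 1: B 164, C 85, A 358, D 361. Eliminate C.
Round 2: B 164, A 358, D 446. Eliminate B.

B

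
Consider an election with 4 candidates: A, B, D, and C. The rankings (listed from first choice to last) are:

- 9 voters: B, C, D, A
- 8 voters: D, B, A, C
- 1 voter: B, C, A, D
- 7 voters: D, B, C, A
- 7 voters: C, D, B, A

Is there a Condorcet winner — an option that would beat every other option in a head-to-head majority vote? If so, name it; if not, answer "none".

none

Checking pairwise contests:
B beats A 32–0.
D beats B 22–10.
C beats D 17–15.
B beats C 25–7.
Every option loses at least one head-to-head, so there is no Condorcet winner.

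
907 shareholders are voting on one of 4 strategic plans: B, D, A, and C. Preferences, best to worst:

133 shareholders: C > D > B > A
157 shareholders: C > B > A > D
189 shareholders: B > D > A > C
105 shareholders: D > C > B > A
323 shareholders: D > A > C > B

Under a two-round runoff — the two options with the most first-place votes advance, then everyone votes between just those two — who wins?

Round 1 first-place votes: B 189, D 428, A 0, C 290.
D and C advance.
Runoff: D is preferred to C by 617 voters; C by 290.
D wins the runoff.

D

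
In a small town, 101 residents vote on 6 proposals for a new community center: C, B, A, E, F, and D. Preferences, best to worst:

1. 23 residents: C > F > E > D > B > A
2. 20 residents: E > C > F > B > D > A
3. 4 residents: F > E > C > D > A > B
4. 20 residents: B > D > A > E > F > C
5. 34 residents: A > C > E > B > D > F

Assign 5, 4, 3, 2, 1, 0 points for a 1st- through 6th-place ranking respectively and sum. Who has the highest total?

C: 23·5 + 20·4 + 4·3 + 20·0 + 34·4 = 343
B: 23·1 + 20·2 + 4·0 + 20·5 + 34·2 = 231
A: 23·0 + 20·0 + 4·1 + 20·3 + 34·5 = 234
E: 23·3 + 20·5 + 4·4 + 20·2 + 34·3 = 327
F: 23·4 + 20·3 + 4·5 + 20·1 + 34·0 = 192
D: 23·2 + 20·1 + 4·2 + 20·4 + 34·1 = 188
C has the highest Borda score (343).

C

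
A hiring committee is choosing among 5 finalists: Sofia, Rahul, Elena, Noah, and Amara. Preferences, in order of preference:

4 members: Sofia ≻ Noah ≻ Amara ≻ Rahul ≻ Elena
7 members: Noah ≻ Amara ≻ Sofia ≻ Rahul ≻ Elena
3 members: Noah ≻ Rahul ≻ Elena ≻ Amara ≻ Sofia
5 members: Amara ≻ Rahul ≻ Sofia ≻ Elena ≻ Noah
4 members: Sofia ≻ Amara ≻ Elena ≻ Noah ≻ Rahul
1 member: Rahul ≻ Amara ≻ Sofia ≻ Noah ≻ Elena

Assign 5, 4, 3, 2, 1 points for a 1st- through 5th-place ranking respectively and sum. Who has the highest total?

Sofia: 4·5 + 7·3 + 3·1 + 5·3 + 4·5 + 1·3 = 82
Rahul: 4·2 + 7·2 + 3·4 + 5·4 + 4·1 + 1·5 = 63
Elena: 4·1 + 7·1 + 3·3 + 5·2 + 4·3 + 1·1 = 43
Noah: 4·4 + 7·5 + 3·5 + 5·1 + 4·2 + 1·2 = 81
Amara: 4·3 + 7·4 + 3·2 + 5·5 + 4·4 + 1·4 = 91
Amara has the highest Borda score (91).

Amara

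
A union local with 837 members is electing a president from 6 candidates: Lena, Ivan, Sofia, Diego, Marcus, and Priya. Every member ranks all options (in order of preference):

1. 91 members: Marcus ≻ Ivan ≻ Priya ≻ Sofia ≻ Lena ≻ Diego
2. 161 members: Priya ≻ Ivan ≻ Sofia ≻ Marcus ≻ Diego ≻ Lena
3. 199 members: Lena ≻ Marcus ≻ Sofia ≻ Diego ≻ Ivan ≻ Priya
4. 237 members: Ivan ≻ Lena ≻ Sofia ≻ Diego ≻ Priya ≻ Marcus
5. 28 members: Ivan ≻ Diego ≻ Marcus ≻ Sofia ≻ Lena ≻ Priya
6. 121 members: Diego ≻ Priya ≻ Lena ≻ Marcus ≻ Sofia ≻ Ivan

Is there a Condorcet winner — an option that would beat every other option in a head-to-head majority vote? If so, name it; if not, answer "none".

Ivan

Ivan vs Lena: 517–320 for Ivan.
Ivan vs Sofia: 517–320 for Ivan.
Ivan vs Diego: 517–320 for Ivan.
Ivan vs Marcus: 426–411 for Ivan.
Ivan vs Priya: 555–282 for Ivan.
Ivan beats every other option head-to-head.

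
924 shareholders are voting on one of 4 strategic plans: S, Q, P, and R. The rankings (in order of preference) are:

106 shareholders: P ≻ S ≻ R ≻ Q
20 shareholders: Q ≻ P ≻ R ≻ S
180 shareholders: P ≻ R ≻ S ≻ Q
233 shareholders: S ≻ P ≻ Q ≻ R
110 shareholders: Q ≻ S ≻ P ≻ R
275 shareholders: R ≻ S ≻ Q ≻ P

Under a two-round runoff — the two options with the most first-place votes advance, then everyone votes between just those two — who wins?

Round 1 first-place votes: S 233, Q 130, P 286, R 275.
P and R advance.
Runoff: P is preferred to R by 649 voters; R by 275.
P wins the runoff.

P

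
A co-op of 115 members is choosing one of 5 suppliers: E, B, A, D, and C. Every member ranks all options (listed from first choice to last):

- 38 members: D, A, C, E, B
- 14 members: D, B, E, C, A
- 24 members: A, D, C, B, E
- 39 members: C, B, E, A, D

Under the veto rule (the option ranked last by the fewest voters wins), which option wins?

C

Last-place votes: E 24, B 38, A 14, D 39, C 0.
C is ranked last by the fewest voters, so C wins.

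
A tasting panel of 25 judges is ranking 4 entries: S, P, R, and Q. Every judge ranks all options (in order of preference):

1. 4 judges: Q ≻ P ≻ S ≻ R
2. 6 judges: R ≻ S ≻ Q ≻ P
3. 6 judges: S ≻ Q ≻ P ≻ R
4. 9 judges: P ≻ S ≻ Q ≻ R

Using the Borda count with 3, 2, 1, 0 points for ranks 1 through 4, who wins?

S: 4·1 + 6·2 + 6·3 + 9·2 = 52
P: 4·2 + 6·0 + 6·1 + 9·3 = 41
R: 4·0 + 6·3 + 6·0 + 9·0 = 18
Q: 4·3 + 6·1 + 6·2 + 9·1 = 39
S has the highest Borda score (52).

S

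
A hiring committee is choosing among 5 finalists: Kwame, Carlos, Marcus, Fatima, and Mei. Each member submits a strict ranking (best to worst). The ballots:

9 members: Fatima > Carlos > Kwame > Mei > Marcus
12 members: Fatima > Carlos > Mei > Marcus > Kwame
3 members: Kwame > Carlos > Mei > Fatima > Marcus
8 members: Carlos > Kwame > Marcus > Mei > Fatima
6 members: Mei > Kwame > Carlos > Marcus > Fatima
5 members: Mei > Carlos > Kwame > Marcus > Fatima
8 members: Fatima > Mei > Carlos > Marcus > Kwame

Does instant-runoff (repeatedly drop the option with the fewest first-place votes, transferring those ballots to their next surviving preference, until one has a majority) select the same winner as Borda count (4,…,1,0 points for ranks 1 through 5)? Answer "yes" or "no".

no

Instant-runoff — R1 Kwame 3, Carlos 8, Marcus 0, Fatima 29, Mei 11 (Fatima winner). Winner: Fatima.
Borda — scores: Kwame 82, Carlos 147, Marcus 47, Fatima 119, Mei 115. Winner: Carlos.
The two methods disagree.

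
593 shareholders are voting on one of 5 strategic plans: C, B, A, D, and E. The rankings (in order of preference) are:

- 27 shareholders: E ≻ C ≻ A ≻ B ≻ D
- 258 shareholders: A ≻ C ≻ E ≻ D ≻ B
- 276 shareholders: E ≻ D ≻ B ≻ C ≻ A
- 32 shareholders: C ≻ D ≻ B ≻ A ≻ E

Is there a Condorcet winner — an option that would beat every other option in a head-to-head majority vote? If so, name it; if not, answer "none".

E vs C: 303–290 for E.
E vs B: 561–32 for E.
E vs A: 303–290 for E.
E vs D: 561–32 for E.
E beats every other option head-to-head.

E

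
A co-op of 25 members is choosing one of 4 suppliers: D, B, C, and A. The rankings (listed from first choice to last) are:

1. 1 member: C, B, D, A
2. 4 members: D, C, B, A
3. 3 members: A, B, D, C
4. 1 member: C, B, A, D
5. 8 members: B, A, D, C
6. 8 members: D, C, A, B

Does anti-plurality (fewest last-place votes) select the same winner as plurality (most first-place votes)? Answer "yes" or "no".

Anti-plurality — last-place votes: D 1, B 8, C 11, A 5. Winner: D.
Plurality — first-place votes: D 12, B 8, C 2, A 3. Winner: D.
The two methods agree.

yes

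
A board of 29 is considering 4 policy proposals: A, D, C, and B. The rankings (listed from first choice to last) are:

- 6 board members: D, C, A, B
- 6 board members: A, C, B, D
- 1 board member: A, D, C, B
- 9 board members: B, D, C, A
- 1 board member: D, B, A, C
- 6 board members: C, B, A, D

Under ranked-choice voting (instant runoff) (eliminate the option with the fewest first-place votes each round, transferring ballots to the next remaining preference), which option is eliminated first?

C

Round 1: A 7, D 7, C 6, B 9. Eliminate C.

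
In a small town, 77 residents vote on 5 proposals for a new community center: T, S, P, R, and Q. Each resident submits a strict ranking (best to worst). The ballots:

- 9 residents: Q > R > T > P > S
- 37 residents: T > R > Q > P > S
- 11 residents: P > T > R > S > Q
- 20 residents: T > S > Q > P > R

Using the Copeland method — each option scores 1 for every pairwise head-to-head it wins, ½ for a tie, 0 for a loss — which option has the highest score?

T

T: beats S, P, R, and Q → score 4.
S: loses to T, P, R, and Q → score 0.
P: beats S; loses to T, R, and Q → score 1.
R: beats S, P, and Q; loses to T → score 3.
Q: beats S and P; loses to T and R → score 2.
T has the best pairwise record.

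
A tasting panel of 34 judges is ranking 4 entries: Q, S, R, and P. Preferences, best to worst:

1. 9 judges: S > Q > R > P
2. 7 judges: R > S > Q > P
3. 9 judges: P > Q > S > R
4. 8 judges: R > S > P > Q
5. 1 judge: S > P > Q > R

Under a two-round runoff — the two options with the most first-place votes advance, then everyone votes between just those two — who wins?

S

Round 1 first-place votes: Q 0, S 10, R 15, P 9.
R and S advance.
Runoff: R is preferred to S by 15 voters; S by 19.
S wins the runoff.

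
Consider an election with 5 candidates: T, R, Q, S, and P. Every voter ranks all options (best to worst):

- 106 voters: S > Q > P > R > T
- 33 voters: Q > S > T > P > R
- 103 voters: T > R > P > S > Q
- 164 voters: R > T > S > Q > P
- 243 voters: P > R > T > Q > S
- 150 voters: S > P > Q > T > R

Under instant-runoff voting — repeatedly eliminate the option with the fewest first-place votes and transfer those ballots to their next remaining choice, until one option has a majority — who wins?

R

Round 1: T 103, R 164, Q 33, S 256, P 243. Eliminate Q.
Round 2: T 103, R 164, S 289, P 243. Eliminate T.
Round 3: R 267, S 289, P 243. Eliminate P.
Round 4: R 510, S 289. R has a majority.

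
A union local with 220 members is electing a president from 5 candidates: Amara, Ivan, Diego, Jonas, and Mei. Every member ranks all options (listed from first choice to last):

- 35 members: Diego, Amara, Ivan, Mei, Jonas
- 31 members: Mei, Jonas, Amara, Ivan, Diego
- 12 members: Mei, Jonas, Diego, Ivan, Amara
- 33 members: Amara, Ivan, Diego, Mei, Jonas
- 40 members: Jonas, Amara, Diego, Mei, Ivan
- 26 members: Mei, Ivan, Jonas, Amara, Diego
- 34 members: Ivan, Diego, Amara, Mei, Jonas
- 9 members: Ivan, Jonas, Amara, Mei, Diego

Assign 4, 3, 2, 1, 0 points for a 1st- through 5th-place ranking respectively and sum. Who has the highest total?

Amara: 35·3 + 31·2 + 12·0 + 33·4 + 40·3 + 26·1 + 34·2 + 9·2 = 531
Ivan: 35·2 + 31·1 + 12·1 + 33·3 + 40·0 + 26·3 + 34·4 + 9·4 = 462
Diego: 35·4 + 31·0 + 12·2 + 33·2 + 40·2 + 26·0 + 34·3 + 9·0 = 412
Jonas: 35·0 + 31·3 + 12·3 + 33·0 + 40·4 + 26·2 + 34·0 + 9·3 = 368
Mei: 35·1 + 31·4 + 12·4 + 33·1 + 40·1 + 26·4 + 34·1 + 9·1 = 427
Amara has the highest Borda score (531).

Amara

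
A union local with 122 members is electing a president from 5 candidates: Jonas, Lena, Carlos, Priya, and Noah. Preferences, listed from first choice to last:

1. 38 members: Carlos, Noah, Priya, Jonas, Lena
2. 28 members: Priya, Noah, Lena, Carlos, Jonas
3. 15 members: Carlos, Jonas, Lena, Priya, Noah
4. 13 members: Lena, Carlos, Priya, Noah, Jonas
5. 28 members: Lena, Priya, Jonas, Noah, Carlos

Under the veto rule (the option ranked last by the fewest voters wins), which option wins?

Priya

Last-place votes: Jonas 41, Lena 38, Carlos 28, Priya 0, Noah 15.
Priya is ranked last by the fewest voters, so Priya wins.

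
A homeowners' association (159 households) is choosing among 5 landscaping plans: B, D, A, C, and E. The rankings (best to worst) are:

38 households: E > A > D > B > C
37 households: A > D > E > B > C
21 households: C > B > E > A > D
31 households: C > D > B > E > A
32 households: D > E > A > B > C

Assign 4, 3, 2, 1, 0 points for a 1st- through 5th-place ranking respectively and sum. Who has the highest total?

B: 38·1 + 37·1 + 21·3 + 31·2 + 32·1 = 232
D: 38·2 + 37·3 + 21·0 + 31·3 + 32·4 = 408
A: 38·3 + 37·4 + 21·1 + 31·0 + 32·2 = 347
C: 38·0 + 37·0 + 21·4 + 31·4 + 32·0 = 208
E: 38·4 + 37·2 + 21·2 + 31·1 + 32·3 = 395
D has the highest Borda score (408).

D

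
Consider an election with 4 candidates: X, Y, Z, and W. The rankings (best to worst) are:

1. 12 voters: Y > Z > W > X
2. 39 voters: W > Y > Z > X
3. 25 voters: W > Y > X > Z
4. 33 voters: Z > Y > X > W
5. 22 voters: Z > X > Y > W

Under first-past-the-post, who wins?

First-place votes: X 0, Y 12, Z 55, W 64.
W has the most first-place votes.

W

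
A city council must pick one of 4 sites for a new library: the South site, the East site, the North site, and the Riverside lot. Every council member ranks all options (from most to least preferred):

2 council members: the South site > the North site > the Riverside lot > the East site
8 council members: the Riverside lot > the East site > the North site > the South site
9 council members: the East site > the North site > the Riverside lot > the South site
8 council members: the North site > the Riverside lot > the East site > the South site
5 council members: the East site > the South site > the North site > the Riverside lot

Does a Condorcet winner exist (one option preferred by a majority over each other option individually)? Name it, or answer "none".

none

Checking pairwise contests:
the East site beats the South site 30–2.
the Riverside lot beats the East site 18–14.
the East site beats the North site 22–10.
the North site beats the Riverside lot 24–8.
Every option loses at least one head-to-head, so there is no Condorcet winner.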